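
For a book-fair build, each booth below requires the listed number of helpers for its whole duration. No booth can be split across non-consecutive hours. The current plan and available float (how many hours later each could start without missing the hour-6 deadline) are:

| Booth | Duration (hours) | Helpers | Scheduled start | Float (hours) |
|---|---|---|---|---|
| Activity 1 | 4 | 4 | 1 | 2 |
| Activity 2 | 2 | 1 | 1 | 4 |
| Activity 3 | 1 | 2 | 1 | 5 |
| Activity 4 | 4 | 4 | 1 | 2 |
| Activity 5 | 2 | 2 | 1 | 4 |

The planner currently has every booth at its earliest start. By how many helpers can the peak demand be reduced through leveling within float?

Early-start peak: h1:13  h2:11  h3:8  h4:8  h5:0  h6:0 ⇒ 13.
Leveled (Activity 1@1, Activity 2@1, Activity 3@1, Activity 4@3, Activity 5@5): h1:7  h2:5  h3:8  h4:8  h5:6  h6:6 ⇒ 8.
Reduction 13 − 8 = 5.

5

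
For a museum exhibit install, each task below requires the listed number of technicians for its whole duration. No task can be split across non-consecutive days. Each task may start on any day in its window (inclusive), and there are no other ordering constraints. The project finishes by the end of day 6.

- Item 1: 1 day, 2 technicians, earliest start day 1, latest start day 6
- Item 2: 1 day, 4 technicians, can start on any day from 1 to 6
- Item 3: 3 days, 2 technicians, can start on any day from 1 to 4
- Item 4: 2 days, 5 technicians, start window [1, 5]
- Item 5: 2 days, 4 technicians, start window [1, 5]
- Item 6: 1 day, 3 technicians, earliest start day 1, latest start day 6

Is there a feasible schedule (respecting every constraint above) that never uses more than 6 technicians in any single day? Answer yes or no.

Schedule Item 1@1, Item 2@1, Item 3@2, Item 4@5, Item 5@2, Item 6@4: d1:6  d2:6  d3:6  d4:5  d5:5  d6:5 — peak 6 ≤ 6.

yes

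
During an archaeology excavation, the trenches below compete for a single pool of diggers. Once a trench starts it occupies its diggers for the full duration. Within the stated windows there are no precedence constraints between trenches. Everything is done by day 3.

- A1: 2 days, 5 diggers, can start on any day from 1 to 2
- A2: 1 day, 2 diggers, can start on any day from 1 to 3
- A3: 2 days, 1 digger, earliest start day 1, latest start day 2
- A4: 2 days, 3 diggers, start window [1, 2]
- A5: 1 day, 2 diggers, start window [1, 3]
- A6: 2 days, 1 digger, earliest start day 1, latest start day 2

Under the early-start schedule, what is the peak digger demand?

14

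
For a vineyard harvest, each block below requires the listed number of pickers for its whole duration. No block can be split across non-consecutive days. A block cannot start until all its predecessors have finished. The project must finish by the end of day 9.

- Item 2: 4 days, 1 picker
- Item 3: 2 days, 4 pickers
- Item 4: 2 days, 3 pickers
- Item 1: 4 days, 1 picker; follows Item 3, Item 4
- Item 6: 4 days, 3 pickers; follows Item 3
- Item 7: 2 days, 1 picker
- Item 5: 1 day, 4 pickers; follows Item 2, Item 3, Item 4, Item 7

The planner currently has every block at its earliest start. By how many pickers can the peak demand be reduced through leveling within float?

Early-start peak: d1:9  d2:9  d3:5  d4:5  d5:8  d6:4  d7:0  d8:0  d9:0 ⇒ 9.
Leveled (Item 2@1, Item 3@1, Item 4@3, Item 1@5, Item 6@5, Item 7@3, Item 5@9): d1:5  d2:5  d3:5  d4:5  d5:4  d6:4  d7:4  d8:4  d9:4 ⇒ 5.
Reduction 9 − 5 = 4.

4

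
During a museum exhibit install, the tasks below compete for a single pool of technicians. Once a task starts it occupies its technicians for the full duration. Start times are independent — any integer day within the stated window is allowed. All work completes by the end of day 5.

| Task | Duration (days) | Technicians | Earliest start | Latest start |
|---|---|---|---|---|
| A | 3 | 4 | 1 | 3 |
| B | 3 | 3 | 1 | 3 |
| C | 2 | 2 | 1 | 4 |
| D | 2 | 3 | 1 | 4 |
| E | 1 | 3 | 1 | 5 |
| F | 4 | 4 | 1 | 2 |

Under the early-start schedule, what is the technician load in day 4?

4

At early start, day 4 has: F.
Demand: 4 = 4.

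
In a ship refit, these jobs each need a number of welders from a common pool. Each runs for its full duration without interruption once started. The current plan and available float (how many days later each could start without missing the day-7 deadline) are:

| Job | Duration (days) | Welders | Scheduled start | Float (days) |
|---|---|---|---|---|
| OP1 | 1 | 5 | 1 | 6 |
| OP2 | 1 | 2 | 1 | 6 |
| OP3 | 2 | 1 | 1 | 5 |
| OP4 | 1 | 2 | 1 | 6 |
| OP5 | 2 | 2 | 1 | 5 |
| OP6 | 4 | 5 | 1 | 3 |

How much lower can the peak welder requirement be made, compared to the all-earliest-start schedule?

12

Early-start peak: d1:17  d2:8  d3:5  d4:5  d5:0  d6:0  d7:0 ⇒ 17.
Leveled (OP1@1, OP2@2, OP3@2, OP4@3, OP5@2, OP6@4): d1:5  d2:5  d3:5  d4:5  d5:5  d6:5  d7:5 ⇒ 5.
Reduction 17 − 5 = 12.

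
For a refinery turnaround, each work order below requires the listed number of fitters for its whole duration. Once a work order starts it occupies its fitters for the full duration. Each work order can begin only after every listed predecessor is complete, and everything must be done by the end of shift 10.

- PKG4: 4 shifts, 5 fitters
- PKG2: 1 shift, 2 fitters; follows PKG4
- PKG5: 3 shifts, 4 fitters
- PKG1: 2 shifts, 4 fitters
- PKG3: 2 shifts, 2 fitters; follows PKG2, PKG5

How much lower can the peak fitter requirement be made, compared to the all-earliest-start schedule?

Early-start peak: s1:13  s2:13  s3:9  s4:5  s5:2  s6:2  s7:2  s8:0  s9:0  s10:0 ⇒ 13.
Leveled (PKG4@1, PKG2@5, PKG5@5, PKG1@8, PKG3@8): s1:5  s2:5  s3:5  s4:5  s5:6  s6:4  s7:4  s8:6  s9:6  s10:0 ⇒ 6.
Reduction 13 − 6 = 7.

7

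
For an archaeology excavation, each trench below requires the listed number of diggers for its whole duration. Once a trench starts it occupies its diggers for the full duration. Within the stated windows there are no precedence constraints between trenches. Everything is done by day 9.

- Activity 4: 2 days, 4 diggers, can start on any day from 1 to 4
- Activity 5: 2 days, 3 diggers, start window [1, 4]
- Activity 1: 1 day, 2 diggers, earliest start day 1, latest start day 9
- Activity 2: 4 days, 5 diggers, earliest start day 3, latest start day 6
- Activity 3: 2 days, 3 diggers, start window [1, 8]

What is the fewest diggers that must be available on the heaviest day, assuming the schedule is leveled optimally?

6

Early-start (Activity 4@1, Activity 5@1, Activity 1@1, Activity 2@3, Activity 3@1) gives peak 12: d1:12  d2:10  d3:5  d4:5  d5:5  d6:5  d7:0  d8:0  d9:0.
Shift Activity 5→3, Activity 2→5, Activity 3→3.
Schedule Activity 4@1, Activity 5@3, Activity 1@1, Activity 2@5, Activity 3@3: d1:6  d2:4  d3:6  d4:6  d5:5  d6:5  d7:5  d8:5  d9:0 — peak 6.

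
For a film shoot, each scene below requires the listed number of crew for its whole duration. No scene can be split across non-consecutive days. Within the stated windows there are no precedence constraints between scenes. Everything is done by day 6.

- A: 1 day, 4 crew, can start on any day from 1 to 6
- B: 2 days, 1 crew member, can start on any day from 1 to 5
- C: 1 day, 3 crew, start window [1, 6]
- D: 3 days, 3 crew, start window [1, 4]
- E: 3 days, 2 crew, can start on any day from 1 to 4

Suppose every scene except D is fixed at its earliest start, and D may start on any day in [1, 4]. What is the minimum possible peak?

10

D@1: d1:13  d2:6  d3:5  d4:0  d5:0  d6:0 → peak 13
D@2: d1:10  d2:6  d3:5  d4:3  d5:0  d6:0 → peak 10
D@3: d1:10  d2:3  d3:5  d4:3  d5:3  d6:0 → peak 10
D@4: d1:10  d2:3  d3:2  d4:3  d5:3  d6:3 → peak 10
Best is D@2, peak 10.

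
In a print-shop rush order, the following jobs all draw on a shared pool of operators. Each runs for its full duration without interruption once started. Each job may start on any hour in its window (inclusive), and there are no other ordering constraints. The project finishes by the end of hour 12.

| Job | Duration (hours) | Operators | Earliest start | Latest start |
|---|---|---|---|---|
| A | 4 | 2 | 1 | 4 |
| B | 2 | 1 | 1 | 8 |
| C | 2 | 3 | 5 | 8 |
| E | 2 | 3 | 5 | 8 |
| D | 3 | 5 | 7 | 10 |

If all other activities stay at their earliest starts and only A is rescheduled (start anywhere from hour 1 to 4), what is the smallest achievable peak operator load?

A@1: h1:3  h2:3  h3:2  h4:2  h5:6  h6:6  h7:5  h8:5  h9:5  h10:0  h11:0  h12:0 → peak 6
A@2: h1:1  h2:3  h3:2  h4:2  h5:8  h6:6  h7:5  h8:5  h9:5  h10:0  h11:0  h12:0 → peak 8
A@3: h1:1  h2:1  h3:2  h4:2  h5:8  h6:8  h7:5  h8:5  h9:5  h10:0  h11:0  h12:0 → peak 8
A@4: h1:1  h2:1  h3:0  h4:2  h5:8  h6:8  h7:7  h8:5  h9:5  h10:0  h11:0  h12:0 → peak 8
Best is A@1, peak 6.

6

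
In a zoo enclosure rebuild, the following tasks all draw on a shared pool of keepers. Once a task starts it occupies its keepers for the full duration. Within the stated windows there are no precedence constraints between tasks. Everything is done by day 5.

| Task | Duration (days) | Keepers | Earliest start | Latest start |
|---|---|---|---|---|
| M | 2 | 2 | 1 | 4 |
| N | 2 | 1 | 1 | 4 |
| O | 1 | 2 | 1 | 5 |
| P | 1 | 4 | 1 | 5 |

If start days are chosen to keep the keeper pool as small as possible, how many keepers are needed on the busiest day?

Early-start (M@1, N@1, O@1, P@1) gives peak 9: d1:9  d2:3  d3:0  d4:0  d5:0.
Shift O→3, P→4.
Schedule M@1, N@1, O@3, P@4: d1:3  d2:3  d3:2  d4:4  d5:0 — peak 4.

4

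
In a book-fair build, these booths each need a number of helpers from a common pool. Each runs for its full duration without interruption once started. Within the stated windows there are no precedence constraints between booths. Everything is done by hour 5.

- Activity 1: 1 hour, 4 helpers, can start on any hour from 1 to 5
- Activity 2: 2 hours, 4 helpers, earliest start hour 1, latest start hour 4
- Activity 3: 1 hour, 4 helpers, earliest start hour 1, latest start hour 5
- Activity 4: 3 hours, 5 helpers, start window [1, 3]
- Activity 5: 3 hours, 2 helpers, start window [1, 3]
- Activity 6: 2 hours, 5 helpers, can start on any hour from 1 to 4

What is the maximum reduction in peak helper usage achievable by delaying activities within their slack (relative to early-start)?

Early-start peak: h1:24  h2:16  h3:7  h4:0  h5:0 ⇒ 24.
Leveled (Activity 1@1, Activity 2@1, Activity 3@2, Activity 4@3, Activity 5@1, Activity 6@4): h1:10  h2:10  h3:7  h4:10  h5:10 ⇒ 10.
Reduction 24 − 10 = 14.

14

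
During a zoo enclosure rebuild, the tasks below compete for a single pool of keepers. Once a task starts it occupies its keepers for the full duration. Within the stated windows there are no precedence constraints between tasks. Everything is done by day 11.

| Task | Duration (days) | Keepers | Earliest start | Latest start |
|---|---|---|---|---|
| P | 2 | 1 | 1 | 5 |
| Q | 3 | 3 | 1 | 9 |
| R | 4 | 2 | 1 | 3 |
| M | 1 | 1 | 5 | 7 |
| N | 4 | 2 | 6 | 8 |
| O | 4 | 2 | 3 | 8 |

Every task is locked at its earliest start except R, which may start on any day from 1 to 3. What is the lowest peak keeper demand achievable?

7

R@1: d1:6  d2:6  d3:7  d4:4  d5:3  d6:4  d7:2  d8:2  d9:2  d10:0  d11:0 → peak 7
R@2: d1:4  d2:6  d3:7  d4:4  d5:5  d6:4  d7:2  d8:2  d9:2  d10:0  d11:0 → peak 7
R@3: d1:4  d2:4  d3:7  d4:4  d5:5  d6:6  d7:2  d8:2  d9:2  d10:0  d11:0 → peak 7
Best is R@1, peak 7.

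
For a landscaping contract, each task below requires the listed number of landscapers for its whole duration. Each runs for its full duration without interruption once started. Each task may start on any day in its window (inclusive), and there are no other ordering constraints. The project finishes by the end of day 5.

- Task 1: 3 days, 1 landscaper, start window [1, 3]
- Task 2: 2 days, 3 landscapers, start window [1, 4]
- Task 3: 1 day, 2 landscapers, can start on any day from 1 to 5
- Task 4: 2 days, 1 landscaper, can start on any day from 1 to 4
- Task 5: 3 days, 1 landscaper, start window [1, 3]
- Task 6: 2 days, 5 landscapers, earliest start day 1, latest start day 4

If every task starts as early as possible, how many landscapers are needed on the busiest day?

Early-start schedule: Task 1@1, Task 2@1, Task 3@1, Task 4@1, Task 5@1, Task 6@1.
Load per day: day 1: 13, day 2: 11, day 3: 2, day 4: 0, day 5: 0.
Peak is 13.

13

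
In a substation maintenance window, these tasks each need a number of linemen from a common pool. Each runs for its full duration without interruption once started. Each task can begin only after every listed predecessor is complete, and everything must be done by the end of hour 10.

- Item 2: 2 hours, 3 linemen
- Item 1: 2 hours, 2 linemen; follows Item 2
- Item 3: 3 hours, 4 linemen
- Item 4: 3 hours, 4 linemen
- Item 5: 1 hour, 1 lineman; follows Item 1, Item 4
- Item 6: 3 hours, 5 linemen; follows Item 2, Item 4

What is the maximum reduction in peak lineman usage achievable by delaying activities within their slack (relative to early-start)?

4

Early-start peak: h1:11  h2:11  h3:10  h4:7  h5:6  h6:5  h7:0  h8:0  h9:0  h10:0 ⇒ 11.
Leveled (Item 2@1, Item 1@3, Item 3@1, Item 4@4, Item 5@7, Item 6@7): h1:7  h2:7  h3:6  h4:6  h5:4  h6:4  h7:6  h8:5  h9:5  h10:0 ⇒ 7.
Reduction 11 − 7 = 4.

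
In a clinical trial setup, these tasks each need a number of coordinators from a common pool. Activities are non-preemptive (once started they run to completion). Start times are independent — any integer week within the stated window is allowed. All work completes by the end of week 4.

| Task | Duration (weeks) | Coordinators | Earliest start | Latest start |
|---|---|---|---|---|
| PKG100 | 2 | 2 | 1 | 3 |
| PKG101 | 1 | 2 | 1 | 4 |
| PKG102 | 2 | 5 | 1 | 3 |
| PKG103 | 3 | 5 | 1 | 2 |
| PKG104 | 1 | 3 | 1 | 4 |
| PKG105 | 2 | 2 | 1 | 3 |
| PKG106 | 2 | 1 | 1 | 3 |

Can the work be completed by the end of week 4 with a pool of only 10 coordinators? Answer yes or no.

yes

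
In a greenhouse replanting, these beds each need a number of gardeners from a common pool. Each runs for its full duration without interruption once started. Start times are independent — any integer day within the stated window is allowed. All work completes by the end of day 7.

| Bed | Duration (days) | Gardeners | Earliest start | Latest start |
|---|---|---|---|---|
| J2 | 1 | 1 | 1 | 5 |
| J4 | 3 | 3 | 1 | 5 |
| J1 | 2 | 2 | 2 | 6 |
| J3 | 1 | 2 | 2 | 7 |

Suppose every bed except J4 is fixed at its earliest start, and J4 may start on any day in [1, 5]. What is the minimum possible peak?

J4@1: d1:4  d2:7  d3:5  d4:0  d5:0  d6:0  d7:0 → peak 7
J4@2: d1:1  d2:7  d3:5  d4:3  d5:0  d6:0  d7:0 → peak 7
J4@3: d1:1  d2:4  d3:5  d4:3  d5:3  d6:0  d7:0 → peak 5
J4@4: d1:1  d2:4  d3:2  d4:3  d5:3  d6:3  d7:0 → peak 4
J4@5: d1:1  d2:4  d3:2  d4:0  d5:3  d6:3  d7:3 → peak 4
Best is J4@4, peak 4.

4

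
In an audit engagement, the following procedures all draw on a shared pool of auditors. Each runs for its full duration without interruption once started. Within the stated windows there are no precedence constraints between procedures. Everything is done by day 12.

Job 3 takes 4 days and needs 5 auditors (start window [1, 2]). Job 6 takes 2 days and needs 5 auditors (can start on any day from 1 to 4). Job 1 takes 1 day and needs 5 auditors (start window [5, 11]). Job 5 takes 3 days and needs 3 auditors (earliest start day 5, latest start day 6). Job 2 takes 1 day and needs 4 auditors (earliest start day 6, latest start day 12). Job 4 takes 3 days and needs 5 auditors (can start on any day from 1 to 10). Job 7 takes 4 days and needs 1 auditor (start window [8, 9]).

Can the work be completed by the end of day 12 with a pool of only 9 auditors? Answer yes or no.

The minimum achievable peak is 10; 9 < 10, so no feasible schedule stays within the cap.

no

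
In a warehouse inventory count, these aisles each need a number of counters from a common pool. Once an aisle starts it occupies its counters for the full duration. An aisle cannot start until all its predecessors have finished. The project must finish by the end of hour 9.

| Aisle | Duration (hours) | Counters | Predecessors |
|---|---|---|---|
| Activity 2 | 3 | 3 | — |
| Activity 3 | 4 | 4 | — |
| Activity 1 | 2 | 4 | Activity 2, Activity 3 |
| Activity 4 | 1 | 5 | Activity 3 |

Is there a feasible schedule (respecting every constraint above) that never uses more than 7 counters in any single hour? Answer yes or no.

Schedule Activity 2@1, Activity 3@1, Activity 1@5, Activity 4@7: h1:7  h2:7  h3:7  h4:4  h5:4  h6:4  h7:5  h8:0  h9:0 — peak 7 ≤ 7.

yes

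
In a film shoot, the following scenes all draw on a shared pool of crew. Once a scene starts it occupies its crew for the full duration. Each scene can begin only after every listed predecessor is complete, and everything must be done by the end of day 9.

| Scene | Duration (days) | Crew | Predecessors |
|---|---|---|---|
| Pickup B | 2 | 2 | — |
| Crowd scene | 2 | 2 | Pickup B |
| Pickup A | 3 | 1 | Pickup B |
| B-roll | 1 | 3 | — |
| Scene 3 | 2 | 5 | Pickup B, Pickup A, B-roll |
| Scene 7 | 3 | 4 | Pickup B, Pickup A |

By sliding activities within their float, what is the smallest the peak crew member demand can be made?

9

Schedule Pickup B@1, Crowd scene@3, Pickup A@3, B-roll@1, Scene 3@6, Scene 7@6: d1:5  d2:2  d3:3  d4:3  d5:1  d6:9  d7:9  d8:4  d9:0 — peak 9.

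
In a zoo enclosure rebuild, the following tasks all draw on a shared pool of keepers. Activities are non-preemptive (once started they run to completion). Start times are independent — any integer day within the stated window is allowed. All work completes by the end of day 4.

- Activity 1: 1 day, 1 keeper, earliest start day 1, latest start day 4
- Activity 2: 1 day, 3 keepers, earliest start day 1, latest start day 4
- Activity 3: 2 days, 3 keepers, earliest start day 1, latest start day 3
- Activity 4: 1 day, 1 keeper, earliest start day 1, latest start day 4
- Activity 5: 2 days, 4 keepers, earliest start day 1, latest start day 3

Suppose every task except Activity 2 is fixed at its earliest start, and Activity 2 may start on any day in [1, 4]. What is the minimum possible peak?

Activity 2@1: d1:12  d2:7  d3:0  d4:0 → peak 12
Activity 2@2: d1:9  d2:10  d3:0  d4:0 → peak 10
Activity 2@3: d1:9  d2:7  d3:3  d4:0 → peak 9
Activity 2@4: d1:9  d2:7  d3:0  d4:3 → peak 9
Best is Activity 2@3, peak 9.

9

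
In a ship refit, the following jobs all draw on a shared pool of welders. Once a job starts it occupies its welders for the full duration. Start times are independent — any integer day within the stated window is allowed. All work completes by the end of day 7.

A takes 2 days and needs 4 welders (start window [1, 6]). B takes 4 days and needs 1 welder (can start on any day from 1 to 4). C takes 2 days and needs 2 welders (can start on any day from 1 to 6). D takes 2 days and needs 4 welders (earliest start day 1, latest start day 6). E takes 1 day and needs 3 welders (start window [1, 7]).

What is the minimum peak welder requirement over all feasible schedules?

5

Early-start (A@1, B@1, C@1, D@1, E@1) gives peak 14: d1:14  d2:11  d3:1  d4:1  d5:0  d6:0  d7:0.
Shift C→3, D→5, E→7.
Schedule A@1, B@1, C@3, D@5, E@7: d1:5  d2:5  d3:3  d4:3  d5:4  d6:4  d7:3 — peak 5.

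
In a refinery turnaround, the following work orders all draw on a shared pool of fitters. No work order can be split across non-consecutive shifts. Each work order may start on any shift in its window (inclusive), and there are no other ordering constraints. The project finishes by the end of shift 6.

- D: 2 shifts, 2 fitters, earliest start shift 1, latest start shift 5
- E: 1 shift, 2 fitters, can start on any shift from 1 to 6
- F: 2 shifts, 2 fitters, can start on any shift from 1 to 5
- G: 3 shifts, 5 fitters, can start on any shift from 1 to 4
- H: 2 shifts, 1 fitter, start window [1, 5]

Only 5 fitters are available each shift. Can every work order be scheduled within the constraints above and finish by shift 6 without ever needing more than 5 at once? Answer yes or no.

Schedule D@1, E@1, F@2, G@4, H@1: s1:5  s2:5  s3:2  s4:5  s5:5  s6:5 — peak 5 ≤ 5.

yes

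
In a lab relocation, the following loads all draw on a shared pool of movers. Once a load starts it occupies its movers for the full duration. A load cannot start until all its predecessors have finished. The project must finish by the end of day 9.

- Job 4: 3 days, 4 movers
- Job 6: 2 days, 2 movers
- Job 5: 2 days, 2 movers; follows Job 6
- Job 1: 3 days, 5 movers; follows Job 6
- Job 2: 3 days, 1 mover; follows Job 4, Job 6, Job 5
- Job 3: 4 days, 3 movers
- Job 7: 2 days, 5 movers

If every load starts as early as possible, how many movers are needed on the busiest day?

14

Early-start schedule: Job 4@1, Job 6@1, Job 5@3, Job 1@3, Job 2@5, Job 3@1, Job 7@1.
Load per day: day 1: 14, day 2: 14, day 3: 14, day 4: 10, day 5: 6, day 6: 1, day 7: 1, day 8: 0, day 9: 0.
Peak is 14.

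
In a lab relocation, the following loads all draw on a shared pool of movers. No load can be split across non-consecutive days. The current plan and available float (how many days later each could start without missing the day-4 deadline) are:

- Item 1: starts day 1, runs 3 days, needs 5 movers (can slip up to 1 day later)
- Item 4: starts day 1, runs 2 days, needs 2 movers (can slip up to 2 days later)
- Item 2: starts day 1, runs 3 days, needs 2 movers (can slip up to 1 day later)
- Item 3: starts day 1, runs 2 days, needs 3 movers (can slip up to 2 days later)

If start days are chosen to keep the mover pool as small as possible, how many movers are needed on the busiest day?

10

Early-start (Item 1@1, Item 4@1, Item 2@1, Item 3@1) gives peak 12: d1:12  d2:12  d3:7  d4:0.
Shift Item 3→3.
Schedule Item 1@1, Item 4@1, Item 2@1, Item 3@3: d1:9  d2:9  d3:10  d4:3 — peak 10.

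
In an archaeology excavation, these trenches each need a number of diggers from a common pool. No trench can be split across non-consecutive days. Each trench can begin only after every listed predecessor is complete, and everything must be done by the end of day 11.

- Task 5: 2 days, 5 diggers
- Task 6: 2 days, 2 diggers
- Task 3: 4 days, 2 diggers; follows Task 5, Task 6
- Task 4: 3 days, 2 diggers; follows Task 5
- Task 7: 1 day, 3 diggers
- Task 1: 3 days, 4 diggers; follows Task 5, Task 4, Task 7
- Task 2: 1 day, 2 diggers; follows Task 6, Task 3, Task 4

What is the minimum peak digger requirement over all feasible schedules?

6

Early-start (Task 5@1, Task 6@1, Task 3@3, Task 4@3, Task 7@1, Task 1@6, Task 2@7) gives peak 10: d1:10  d2:7  d3:4  d4:4  d5:4  d6:6  d7:6  d8:4  d9:0  d10:0  d11:0.
Shift Task 6→3, Task 3→5, Task 7→6, Task 1→7, Task 2→9.
Schedule Task 5@1, Task 6@3, Task 3@5, Task 4@3, Task 7@6, Task 1@7, Task 2@9: d1:5  d2:5  d3:4  d4:4  d5:4  d6:5  d7:6  d8:6  d9:6  d10:0  d11:0 — peak 6.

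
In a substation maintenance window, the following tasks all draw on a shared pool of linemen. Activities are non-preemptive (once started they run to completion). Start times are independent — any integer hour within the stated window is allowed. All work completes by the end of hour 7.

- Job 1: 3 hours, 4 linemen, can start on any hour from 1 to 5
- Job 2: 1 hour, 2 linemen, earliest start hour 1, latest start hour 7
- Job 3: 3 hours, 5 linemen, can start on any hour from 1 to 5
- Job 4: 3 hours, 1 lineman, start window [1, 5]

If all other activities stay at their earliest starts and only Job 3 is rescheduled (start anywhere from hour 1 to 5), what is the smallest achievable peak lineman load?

7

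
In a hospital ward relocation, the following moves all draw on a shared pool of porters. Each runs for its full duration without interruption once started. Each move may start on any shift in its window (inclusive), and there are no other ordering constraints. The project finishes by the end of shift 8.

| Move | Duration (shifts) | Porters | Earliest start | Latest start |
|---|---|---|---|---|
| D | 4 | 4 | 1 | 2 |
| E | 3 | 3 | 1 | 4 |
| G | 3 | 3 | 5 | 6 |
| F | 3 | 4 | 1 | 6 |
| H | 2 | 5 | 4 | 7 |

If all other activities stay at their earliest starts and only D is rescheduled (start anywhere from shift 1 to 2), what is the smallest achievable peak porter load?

D@1: s1:11  s2:11  s3:11  s4:9  s5:8  s6:3  s7:3  s8:0 → peak 11
D@2: s1:7  s2:11  s3:11  s4:9  s5:12  s6:3  s7:3  s8:0 → peak 12
Best is D@1, peak 11.

11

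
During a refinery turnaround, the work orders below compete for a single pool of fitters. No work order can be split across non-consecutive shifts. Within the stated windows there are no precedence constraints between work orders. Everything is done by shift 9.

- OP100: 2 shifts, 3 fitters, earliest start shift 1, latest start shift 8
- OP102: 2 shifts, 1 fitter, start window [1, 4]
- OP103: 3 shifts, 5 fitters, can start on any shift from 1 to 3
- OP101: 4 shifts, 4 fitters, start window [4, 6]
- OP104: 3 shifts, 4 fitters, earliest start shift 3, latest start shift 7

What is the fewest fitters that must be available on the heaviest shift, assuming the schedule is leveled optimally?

8

Early-start (OP100@1, OP102@1, OP103@1, OP101@4, OP104@3) gives peak 9: s1:9  s2:9  s3:9  s4:8  s5:8  s6:4  s7:4  s8:0  s9:0.
Shift OP103→3, OP101→6, OP104→6.
Schedule OP100@1, OP102@1, OP103@3, OP101@6, OP104@6: s1:4  s2:4  s3:5  s4:5  s5:5  s6:8  s7:8  s8:8  s9:4 — peak 8.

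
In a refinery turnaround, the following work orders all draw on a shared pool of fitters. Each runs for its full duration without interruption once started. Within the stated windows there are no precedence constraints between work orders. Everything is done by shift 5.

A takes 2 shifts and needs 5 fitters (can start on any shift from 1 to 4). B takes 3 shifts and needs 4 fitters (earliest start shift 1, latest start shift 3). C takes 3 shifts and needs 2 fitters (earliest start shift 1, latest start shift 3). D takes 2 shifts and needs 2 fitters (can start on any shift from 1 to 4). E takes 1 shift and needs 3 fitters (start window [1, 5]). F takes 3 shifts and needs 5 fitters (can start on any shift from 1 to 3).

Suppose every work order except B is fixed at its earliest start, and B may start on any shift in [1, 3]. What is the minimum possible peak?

17

B@1: s1:21  s2:18  s3:11  s4:0  s5:0 → peak 21
B@2: s1:17  s2:18  s3:11  s4:4  s5:0 → peak 18
B@3: s1:17  s2:14  s3:11  s4:4  s5:4 → peak 17
Best is B@3, peak 17.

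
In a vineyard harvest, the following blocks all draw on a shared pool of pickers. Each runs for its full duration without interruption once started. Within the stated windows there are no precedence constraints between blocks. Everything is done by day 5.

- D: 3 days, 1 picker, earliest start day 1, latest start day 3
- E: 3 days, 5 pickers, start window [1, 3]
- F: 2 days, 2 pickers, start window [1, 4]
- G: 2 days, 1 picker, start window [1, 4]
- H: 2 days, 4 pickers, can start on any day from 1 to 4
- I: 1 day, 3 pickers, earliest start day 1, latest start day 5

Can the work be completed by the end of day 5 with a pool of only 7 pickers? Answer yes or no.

no

The minimum achievable peak is 8; 7 < 8, so no feasible schedule stays within the cap.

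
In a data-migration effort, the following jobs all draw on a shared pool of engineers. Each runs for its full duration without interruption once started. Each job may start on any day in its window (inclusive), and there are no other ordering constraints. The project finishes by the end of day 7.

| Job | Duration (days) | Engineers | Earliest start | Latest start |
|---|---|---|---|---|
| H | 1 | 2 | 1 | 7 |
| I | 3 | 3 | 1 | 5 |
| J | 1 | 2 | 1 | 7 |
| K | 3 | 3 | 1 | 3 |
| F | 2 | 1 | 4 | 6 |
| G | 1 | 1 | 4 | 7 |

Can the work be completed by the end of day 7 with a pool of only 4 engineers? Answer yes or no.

yes

Schedule H@1, I@5, J@1, K@2, F@4, G@6: d1:4  d2:3  d3:3  d4:4  d5:4  d6:4  d7:3 — peak 4 ≤ 4.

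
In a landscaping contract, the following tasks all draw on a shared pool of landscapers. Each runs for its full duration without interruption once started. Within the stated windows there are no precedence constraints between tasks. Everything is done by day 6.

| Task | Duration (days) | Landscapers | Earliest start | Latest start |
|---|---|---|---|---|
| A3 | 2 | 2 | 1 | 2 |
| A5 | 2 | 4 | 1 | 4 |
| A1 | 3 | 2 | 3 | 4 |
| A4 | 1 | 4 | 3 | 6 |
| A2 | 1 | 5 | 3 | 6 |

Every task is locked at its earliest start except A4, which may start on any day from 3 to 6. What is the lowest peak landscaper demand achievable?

A4@3: d1:6  d2:6  d3:11  d4:2  d5:2  d6:0 → peak 11
A4@4: d1:6  d2:6  d3:7  d4:6  d5:2  d6:0 → peak 7
A4@5: d1:6  d2:6  d3:7  d4:2  d5:6  d6:0 → peak 7
A4@6: d1:6  d2:6  d3:7  d4:2  d5:2  d6:4 → peak 7
Best is A4@4, peak 7.

7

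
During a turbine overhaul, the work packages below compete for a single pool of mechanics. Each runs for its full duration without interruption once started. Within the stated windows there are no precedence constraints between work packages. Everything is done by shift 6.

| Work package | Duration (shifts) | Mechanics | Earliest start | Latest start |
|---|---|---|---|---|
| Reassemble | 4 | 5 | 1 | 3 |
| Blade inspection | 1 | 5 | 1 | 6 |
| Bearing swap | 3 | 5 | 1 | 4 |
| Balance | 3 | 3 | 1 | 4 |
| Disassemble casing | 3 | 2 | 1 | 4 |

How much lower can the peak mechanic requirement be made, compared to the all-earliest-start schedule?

10

Early-start peak: s1:20  s2:15  s3:15  s4:5  s5:0  s6:0 ⇒ 20.
Leveled (Reassemble@1, Blade inspection@5, Bearing swap@1, Balance@4, Disassemble casing@4): s1:10  s2:10  s3:10  s4:10  s5:10  s6:5 ⇒ 10.
Reduction 20 − 10 = 10.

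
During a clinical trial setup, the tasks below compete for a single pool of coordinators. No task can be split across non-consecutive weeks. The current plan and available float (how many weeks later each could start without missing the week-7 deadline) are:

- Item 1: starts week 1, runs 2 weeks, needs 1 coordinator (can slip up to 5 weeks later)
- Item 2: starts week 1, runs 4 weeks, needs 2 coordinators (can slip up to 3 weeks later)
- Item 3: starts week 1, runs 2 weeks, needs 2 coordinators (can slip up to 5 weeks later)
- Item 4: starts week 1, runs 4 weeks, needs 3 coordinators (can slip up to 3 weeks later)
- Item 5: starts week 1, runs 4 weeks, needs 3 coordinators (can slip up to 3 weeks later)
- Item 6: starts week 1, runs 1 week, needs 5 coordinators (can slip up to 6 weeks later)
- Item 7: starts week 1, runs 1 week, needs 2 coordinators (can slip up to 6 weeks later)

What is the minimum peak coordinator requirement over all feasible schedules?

8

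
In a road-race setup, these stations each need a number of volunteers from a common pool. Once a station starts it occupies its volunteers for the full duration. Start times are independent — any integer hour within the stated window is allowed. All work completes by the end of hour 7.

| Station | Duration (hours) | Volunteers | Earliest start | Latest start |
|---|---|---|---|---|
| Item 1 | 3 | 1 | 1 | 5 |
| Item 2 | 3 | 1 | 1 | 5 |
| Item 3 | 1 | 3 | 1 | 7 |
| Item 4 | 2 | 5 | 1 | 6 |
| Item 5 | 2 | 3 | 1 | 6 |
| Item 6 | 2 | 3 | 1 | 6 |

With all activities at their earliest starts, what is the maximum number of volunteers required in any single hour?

Early-start schedule: Item 1@1, Item 2@1, Item 3@1, Item 4@1, Item 5@1, Item 6@1.
Load per hour: hour 1: 16, hour 2: 13, hour 3: 2, hour 4: 0, hour 5: 0, hour 6: 0, hour 7: 0.
Peak is 16.

16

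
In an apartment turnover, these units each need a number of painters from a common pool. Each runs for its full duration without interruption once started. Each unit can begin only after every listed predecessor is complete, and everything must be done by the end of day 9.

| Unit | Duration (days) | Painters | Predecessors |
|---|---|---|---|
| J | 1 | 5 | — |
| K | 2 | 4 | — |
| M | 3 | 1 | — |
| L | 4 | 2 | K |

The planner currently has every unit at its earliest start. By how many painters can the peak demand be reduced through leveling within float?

5

Early-start peak: d1:10  d2:5  d3:3  d4:2  d5:2  d6:2  d7:0  d8:0  d9:0 ⇒ 10.
Leveled (J@1, K@2, M@2, L@4): d1:5  d2:5  d3:5  d4:3  d5:2  d6:2  d7:2  d8:0  d9:0 ⇒ 5.
Reduction 10 − 5 = 5.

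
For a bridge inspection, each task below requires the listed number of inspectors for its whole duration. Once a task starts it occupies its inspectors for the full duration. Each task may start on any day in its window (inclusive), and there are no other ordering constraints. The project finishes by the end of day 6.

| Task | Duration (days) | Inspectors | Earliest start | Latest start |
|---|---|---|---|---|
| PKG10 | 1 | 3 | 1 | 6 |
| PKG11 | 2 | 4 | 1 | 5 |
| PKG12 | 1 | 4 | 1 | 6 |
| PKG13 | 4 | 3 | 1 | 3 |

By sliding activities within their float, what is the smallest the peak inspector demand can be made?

Early-start (PKG10@1, PKG11@1, PKG12@1, PKG13@1) gives peak 14: d1:14  d2:7  d3:3  d4:3  d5:0  d6:0.
Shift PKG12→3, PKG13→2.
Schedule PKG10@1, PKG11@1, PKG12@3, PKG13@2: d1:7  d2:7  d3:7  d4:3  d5:3  d6:0 — peak 7.

7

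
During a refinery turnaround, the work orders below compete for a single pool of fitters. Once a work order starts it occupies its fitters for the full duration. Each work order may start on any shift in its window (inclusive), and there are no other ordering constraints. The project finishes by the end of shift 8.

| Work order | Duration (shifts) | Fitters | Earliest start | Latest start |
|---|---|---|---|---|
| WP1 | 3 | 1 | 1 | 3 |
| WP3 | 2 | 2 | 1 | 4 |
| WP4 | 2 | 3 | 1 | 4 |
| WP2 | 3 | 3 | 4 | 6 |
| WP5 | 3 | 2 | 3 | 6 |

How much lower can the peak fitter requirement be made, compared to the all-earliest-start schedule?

2

Early-start peak: s1:6  s2:6  s3:3  s4:5  s5:5  s6:3  s7:0  s8:0 ⇒ 6.
Leveled (WP1@1, WP3@4, WP4@1, WP2@6, WP5@3): s1:4  s2:4  s3:3  s4:4  s5:4  s6:3  s7:3  s8:3 ⇒ 4.
Reduction 6 − 4 = 2.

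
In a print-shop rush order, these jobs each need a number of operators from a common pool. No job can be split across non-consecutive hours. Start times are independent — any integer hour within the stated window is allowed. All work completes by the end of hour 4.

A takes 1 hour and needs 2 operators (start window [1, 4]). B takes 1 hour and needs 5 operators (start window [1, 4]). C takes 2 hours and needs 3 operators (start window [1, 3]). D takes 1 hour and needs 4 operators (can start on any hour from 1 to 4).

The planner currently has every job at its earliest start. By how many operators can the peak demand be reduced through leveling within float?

9

Early-start peak: h1:14  h2:3  h3:0  h4:0 ⇒ 14.
Leveled (A@1, B@3, C@1, D@4): h1:5  h2:3  h3:5  h4:4 ⇒ 5.
Reduction 14 − 5 = 9.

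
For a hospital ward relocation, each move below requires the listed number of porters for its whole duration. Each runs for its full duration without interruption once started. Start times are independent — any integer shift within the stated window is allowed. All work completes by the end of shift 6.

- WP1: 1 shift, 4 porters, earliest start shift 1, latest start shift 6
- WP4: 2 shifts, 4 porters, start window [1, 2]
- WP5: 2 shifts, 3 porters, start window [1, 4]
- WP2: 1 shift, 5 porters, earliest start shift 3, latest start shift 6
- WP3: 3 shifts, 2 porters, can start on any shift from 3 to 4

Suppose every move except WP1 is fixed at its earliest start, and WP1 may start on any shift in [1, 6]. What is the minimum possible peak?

7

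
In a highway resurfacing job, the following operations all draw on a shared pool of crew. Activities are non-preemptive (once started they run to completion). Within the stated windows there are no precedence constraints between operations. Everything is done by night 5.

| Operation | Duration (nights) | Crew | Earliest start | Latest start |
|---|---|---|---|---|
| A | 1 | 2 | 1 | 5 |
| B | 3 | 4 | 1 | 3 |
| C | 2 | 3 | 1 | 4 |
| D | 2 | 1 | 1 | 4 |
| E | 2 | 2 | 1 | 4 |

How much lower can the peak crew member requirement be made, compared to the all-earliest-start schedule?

Early-start peak: n1:12  n2:10  n3:4  n4:0  n5:0 ⇒ 12.
Leveled (A@1, B@1, C@4, D@2, E@4): n1:6  n2:5  n3:5  n4:5  n5:5 ⇒ 6.
Reduction 12 − 6 = 6.

6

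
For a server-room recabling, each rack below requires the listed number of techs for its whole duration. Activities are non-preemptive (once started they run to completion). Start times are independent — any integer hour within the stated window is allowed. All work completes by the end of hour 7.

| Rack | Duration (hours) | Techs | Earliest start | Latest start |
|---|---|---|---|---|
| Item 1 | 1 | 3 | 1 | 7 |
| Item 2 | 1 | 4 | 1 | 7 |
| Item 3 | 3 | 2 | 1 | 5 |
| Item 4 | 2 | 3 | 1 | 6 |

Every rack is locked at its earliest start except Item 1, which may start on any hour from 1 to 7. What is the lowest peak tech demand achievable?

9

Item 1@1: h1:12  h2:5  h3:2  h4:0  h5:0  h6:0  h7:0 → peak 12
Item 1@2: h1:9  h2:8  h3:2  h4:0  h5:0  h6:0  h7:0 → peak 9
Item 1@3: h1:9  h2:5  h3:5  h4:0  h5:0  h6:0  h7:0 → peak 9
Item 1@4: h1:9  h2:5  h3:2  h4:3  h5:0  h6:0  h7:0 → peak 9
Item 1@5: h1:9  h2:5  h3:2  h4:0  h5:3  h6:0  h7:0 → peak 9
Item 1@6: h1:9  h2:5  h3:2  h4:0  h5:0  h6:3  h7:0 → peak 9
Item 1@7: h1:9  h2:5  h3:2  h4:0  h5:0  h6:0  h7:3 → peak 9
Best is Item 1@2, peak 9.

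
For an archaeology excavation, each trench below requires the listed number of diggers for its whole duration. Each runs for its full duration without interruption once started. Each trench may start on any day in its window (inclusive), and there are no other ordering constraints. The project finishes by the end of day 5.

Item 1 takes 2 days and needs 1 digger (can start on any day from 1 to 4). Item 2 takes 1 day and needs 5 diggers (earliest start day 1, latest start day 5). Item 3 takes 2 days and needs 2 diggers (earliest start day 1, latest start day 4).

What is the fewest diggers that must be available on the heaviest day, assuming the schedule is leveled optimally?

5

Early-start (Item 1@1, Item 2@1, Item 3@1) gives peak 8: d1:8  d2:3  d3:0  d4:0  d5:0.
Shift Item 2→3.
Schedule Item 1@1, Item 2@3, Item 3@1: d1:3  d2:3  d3:5  d4:0  d5:0 — peak 5.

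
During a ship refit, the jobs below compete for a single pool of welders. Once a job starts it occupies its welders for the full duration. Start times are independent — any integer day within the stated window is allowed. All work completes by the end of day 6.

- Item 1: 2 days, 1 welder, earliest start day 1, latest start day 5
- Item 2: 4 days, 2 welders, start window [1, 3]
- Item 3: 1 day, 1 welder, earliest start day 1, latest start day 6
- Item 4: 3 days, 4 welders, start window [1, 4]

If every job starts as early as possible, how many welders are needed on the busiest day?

Early-start schedule: Item 1@1, Item 2@1, Item 3@1, Item 4@1.
Load per day: day 1: 8, day 2: 7, day 3: 6, day 4: 2, day 5: 0, day 6: 0.
Peak is 8.

8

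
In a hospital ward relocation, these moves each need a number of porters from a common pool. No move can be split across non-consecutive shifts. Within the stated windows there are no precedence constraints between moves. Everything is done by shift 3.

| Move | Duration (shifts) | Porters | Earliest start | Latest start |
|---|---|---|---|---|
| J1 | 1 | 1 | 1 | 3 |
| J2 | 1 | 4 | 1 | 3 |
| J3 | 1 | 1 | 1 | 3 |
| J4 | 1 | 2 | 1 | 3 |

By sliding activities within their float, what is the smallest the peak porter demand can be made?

Early-start (J1@1, J2@1, J3@1, J4@1) gives peak 8: s1:8  s2:0  s3:0.
Shift J2→2.
Schedule J1@1, J2@2, J3@1, J4@1: s1:4  s2:4  s3:0 — peak 4.

4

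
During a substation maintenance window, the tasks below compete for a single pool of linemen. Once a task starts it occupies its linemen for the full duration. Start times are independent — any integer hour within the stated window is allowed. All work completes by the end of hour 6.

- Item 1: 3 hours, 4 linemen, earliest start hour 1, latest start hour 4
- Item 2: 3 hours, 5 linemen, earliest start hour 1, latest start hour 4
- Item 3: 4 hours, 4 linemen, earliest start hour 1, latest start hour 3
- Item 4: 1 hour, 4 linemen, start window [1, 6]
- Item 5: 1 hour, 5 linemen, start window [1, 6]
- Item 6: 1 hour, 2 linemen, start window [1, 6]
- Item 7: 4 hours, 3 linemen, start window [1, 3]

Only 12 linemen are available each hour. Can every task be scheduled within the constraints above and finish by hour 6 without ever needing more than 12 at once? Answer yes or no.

yes

Schedule Item 1@1, Item 2@4, Item 3@1, Item 4@1, Item 5@6, Item 6@5, Item 7@2: h1:12  h2:11  h3:11  h4:12  h5:10  h6:10 — peak 12 ≤ 12.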